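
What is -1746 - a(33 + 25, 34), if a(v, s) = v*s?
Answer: -3718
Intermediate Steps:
a(v, s) = s*v
-1746 - a(33 + 25, 34) = -1746 - 34*(33 + 25) = -1746 - 34*58 = -1746 - 1*1972 = -1746 - 1972 = -3718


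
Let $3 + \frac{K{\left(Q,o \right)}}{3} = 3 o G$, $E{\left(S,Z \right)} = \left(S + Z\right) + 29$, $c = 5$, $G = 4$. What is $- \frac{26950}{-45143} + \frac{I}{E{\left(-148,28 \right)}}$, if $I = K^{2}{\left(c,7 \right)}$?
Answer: $- \frac{380456651}{586859} \approx -648.29$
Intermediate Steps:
$E{\left(S,Z \right)} = 29 + S + Z$
$K{\left(Q,o \right)} = -9 + 36 o$ ($K{\left(Q,o \right)} = -9 + 3 \cdot 3 o 4 = -9 + 3 \cdot 12 o = -9 + 36 o$)
$I = 59049$ ($I = \left(-9 + 36 \cdot 7\right)^{2} = \left(-9 + 252\right)^{2} = 243^{2} = 59049$)
$- \frac{26950}{-45143} + \frac{I}{E{\left(-148,28 \right)}} = - \frac{26950}{-45143} + \frac{59049}{29 - 148 + 28} = \left(-26950\right) \left(- \frac{1}{45143}\right) + \frac{59049}{-91} = \frac{3850}{6449} + 59049 \left(- \frac{1}{91}\right) = \frac{3850}{6449} - \frac{59049}{91} = - \frac{380456651}{586859}$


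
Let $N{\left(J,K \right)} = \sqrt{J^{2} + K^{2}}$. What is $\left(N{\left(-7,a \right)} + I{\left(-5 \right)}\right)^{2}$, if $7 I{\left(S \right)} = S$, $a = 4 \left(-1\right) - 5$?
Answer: $\frac{6395}{49} - \frac{10 \sqrt{130}}{7} \approx 114.22$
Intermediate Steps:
$a = -9$ ($a = -4 - 5 = -9$)
$I{\left(S \right)} = \frac{S}{7}$
$\left(N{\left(-7,a \right)} + I{\left(-5 \right)}\right)^{2} = \left(\sqrt{\left(-7\right)^{2} + \left(-9\right)^{2}} + \frac{1}{7} \left(-5\right)\right)^{2} = \left(\sqrt{49 + 81} - \frac{5}{7}\right)^{2} = \left(\sqrt{130} - \frac{5}{7}\right)^{2} = \left(- \frac{5}{7} + \sqrt{130}\right)^{2}$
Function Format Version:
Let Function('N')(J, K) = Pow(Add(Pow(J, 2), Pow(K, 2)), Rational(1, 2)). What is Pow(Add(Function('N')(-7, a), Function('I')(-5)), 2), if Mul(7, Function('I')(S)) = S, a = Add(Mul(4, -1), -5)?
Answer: Add(Rational(6395, 49), Mul(Rational(-10, 7), Pow(130, Rational(1, 2)))) ≈ 114.22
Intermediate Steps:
a = -9 (a = Add(-4, -5) = -9)
Function('I')(S) = Mul(Rational(1, 7), S)
Pow(Add(Function('N')(-7, a), Function('I')(-5)), 2) = Pow(Add(Pow(Add(Pow(-7, 2), Pow(-9, 2)), Rational(1, 2)), Mul(Rational(1, 7), -5)), 2) = Pow(Add(Pow(Add(49, 81), Rational(1, 2)), Rational(-5, 7)), 2) = Pow(Add(Pow(130, Rational(1, 2)), Rational(-5, 7)), 2) = Pow(Add(Rational(-5, 7), Pow(130, Rational(1, 2))), 2)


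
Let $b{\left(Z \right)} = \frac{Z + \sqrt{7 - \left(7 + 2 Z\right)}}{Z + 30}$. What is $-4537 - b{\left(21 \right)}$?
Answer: $- \frac{77136}{17} - \frac{i \sqrt{42}}{51} \approx -4537.4 - 0.12707 i$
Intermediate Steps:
$b{\left(Z \right)} = \frac{Z + \sqrt{2} \sqrt{- Z}}{30 + Z}$ ($b{\left(Z \right)} = \frac{Z + \sqrt{7 - \left(7 + 2 Z\right)}}{30 + Z} = \frac{Z + \sqrt{- 2 Z}}{30 + Z} = \frac{Z + \sqrt{2} \sqrt{- Z}}{30 + Z}$)
$-4537 - b{\left(21 \right)} = -4537 - \frac{21 + \sqrt{2} \sqrt{\left(-1\right) 21}}{30 + 21} = -4537 - \frac{21 + \sqrt{2} \sqrt{-21}}{51} = -4537 - \frac{21 + \sqrt{2} i \sqrt{21}}{51} = -4537 - \frac{21 + i \sqrt{42}}{51} = -4537 - \left(\frac{7}{17} + \frac{i \sqrt{42}}{51}\right) = - \frac{77136}{17} - \frac{i \sqrt{42}}{51}$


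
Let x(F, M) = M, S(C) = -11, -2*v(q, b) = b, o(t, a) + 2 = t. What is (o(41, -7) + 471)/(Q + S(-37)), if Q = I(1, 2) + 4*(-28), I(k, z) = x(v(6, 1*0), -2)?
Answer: -102/25 ≈ -4.0800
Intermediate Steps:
o(t, a) = -2 + t
v(q, b) = -b/2
I(k, z) = -2
Q = -114 (Q = -2 + 4*(-28) = -2 - 112 = -114)
(o(41, -7) + 471)/(Q + S(-37)) = ((-2 + 41) + 471)/(-114 - 11) = (39 + 471)/(-125) = 510*(-1/125) = -102/25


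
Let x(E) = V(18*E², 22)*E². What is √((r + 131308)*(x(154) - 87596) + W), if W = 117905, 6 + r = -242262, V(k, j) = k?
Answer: I*√1123357731885615 ≈ 3.3517e+7*I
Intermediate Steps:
r = -242268 (r = -6 - 242262 = -242268)
x(E) = 18*E⁴ (x(E) = (18*E²)*E² = 18*E⁴)
√((r + 131308)*(x(154) - 87596) + W) = √((-242268 + 131308)*(18*154⁴ - 87596) + 117905) = √(-110960*(18*562448656 - 87596) + 117905) = √(-110960*(10124075808 - 87596) + 117905) = √(-110960*10123988212 + 117905) = √(-1123357732003520 + 117905) = √(-1123357731885615) = I*√1123357731885615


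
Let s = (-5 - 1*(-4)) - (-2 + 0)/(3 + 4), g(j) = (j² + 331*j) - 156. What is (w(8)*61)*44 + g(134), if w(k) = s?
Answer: 421658/7 ≈ 60237.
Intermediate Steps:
g(j) = -156 + j² + 331*j
s = -5/7 (s = (-5 + 4) - (-2)/7 = -1 - (-2)/7 = -1 - 1*(-2/7) = -1 + 2/7 = -5/7 ≈ -0.71429)
w(k) = -5/7
(w(8)*61)*44 + g(134) = -5/7*61*44 + (-156 + 134² + 331*134) = -305/7*44 + (-156 + 17956 + 44354) = -13420/7 + 62154 = 421658/7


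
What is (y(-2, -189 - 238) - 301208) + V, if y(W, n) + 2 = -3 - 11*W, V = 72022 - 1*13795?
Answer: -242964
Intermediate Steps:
V = 58227 (V = 72022 - 13795 = 58227)
y(W, n) = -5 - 11*W (y(W, n) = -2 + (-3 - 11*W) = -5 - 11*W)
(y(-2, -189 - 238) - 301208) + V = ((-5 - 11*(-2)) - 301208) + 58227 = ((-5 + 22) - 301208) + 58227 = (17 - 301208) + 58227 = -301191 + 58227 = -242964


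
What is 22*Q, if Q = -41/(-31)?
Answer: 902/31 ≈ 29.097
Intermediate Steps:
Q = 41/31 (Q = -41*(-1/31) = 41/31 ≈ 1.3226)
22*Q = 22*(41/31) = 902/31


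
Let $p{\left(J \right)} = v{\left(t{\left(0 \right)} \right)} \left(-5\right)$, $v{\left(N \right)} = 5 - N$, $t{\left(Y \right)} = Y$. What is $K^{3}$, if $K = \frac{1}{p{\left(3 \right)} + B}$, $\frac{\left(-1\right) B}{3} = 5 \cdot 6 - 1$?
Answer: $- \frac{1}{1404928} \approx -7.1178 \cdot 10^{-7}$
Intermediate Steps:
$B = -87$ ($B = - 3 \left(5 \cdot 6 - 1\right) = - 3 \left(30 - 1\right) = \left(-3\right) 29 = -87$)
$p{\left(J \right)} = -25$ ($p{\left(J \right)} = \left(5 - 0\right) \left(-5\right) = \left(5 + 0\right) \left(-5\right) = 5 \left(-5\right) = -25$)
$K = - \frac{1}{112}$ ($K = \frac{1}{-25 - 87} = \frac{1}{-112} = - \frac{1}{112} \approx -0.0089286$)
$K^{3} = \left(- \frac{1}{112}\right)^{3} = - \frac{1}{1404928}$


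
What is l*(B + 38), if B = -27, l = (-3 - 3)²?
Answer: 396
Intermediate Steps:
l = 36 (l = (-6)² = 36)
l*(B + 38) = 36*(-27 + 38) = 36*11 = 396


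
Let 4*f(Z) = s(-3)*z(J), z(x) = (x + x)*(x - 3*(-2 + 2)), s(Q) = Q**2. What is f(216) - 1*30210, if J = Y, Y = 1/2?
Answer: -241671/8 ≈ -30209.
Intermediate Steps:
Y = 1/2 ≈ 0.50000
J = 1/2 ≈ 0.50000
z(x) = 2*x**2 (z(x) = (2*x)*(x - 3*0) = (2*x)*(x + 0) = (2*x)*x = 2*x**2)
f(Z) = 9/8 (f(Z) = ((-3)**2*(2*(1/2)**2))/4 = (9*(2*(1/4)))/4 = (9*(1/2))/4 = (1/4)*(9/2) = 9/8)
f(216) - 1*30210 = 9/8 - 1*30210 = 9/8 - 30210 = -241671/8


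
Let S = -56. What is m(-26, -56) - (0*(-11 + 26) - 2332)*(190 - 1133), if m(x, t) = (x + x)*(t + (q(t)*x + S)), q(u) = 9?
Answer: -2181084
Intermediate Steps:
m(x, t) = 2*x*(-56 + t + 9*x) (m(x, t) = (x + x)*(t + (9*x - 56)) = (2*x)*(t + (-56 + 9*x)) = (2*x)*(-56 + t + 9*x) = 2*x*(-56 + t + 9*x))
m(-26, -56) - (0*(-11 + 26) - 2332)*(190 - 1133) = 2*(-26)*(-56 - 56 + 9*(-26)) - (0*(-11 + 26) - 2332)*(190 - 1133) = 2*(-26)*(-56 - 56 - 234) - (0*15 - 2332)*(-943) = 2*(-26)*(-346) - (0 - 2332)*(-943) = 17992 - (-2332)*(-943) = 17992 - 1*2199076 = 17992 - 2199076 = -2181084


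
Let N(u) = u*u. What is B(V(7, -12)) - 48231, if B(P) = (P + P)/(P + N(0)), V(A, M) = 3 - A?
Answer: -48229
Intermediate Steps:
N(u) = u²
B(P) = 2 (B(P) = (P + P)/(P + 0²) = (2*P)/(P + 0) = (2*P)/P = 2)
B(V(7, -12)) - 48231 = 2 - 48231 = -48229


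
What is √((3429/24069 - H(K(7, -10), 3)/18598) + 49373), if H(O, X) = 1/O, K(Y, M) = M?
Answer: √27481273201901916856455/746058770 ≈ 222.20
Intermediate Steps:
√((3429/24069 - H(K(7, -10), 3)/18598) + 49373) = √((3429/24069 - 1/(-10)/18598) + 49373) = √((3429*(1/24069) - 1*(-⅒)*(1/18598)) + 49373) = √((1143/8023 + (⅒)*(1/18598)) + 49373) = √((1143/8023 + 1/185980) + 49373) = √(212583163/1492117540 + 49373) = √(73670531885583/1492117540) = √27481273201901916856455/746058770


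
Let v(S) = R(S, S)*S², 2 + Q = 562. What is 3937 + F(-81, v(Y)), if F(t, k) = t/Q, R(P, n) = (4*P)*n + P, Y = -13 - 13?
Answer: 2204639/560 ≈ 3936.9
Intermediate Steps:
Q = 560 (Q = -2 + 562 = 560)
Y = -26
R(P, n) = P + 4*P*n (R(P, n) = 4*P*n + P = P + 4*P*n)
v(S) = S³*(1 + 4*S) (v(S) = (S*(1 + 4*S))*S² = S³*(1 + 4*S))
F(t, k) = t/560
3937 + F(-81, v(Y)) = 3937 + (1/560)*(-81) = 3937 - 81/560 = 2204639/560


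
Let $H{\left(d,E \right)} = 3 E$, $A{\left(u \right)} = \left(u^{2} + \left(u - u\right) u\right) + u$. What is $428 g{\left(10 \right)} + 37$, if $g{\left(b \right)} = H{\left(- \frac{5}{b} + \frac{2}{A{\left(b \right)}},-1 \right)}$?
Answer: $-1247$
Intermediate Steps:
$A{\left(u \right)} = u + u^{2}$ ($A{\left(u \right)} = \left(u^{2} + 0 u\right) + u = \left(u^{2} + 0\right) + u = u^{2} + u = u + u^{2}$)
$g{\left(b \right)} = -3$ ($g{\left(b \right)} = 3 \left(-1\right) = -3$)
$428 g{\left(10 \right)} + 37 = 428 \left(-3\right) + 37 = -1284 + 37 = -1247$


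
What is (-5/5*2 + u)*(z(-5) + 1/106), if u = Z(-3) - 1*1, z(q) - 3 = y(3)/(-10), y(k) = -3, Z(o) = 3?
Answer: 0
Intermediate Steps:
z(q) = 33/10 (z(q) = 3 - 3/(-10) = 3 - 3*(-⅒) = 3 + 3/10 = 33/10)
u = 2 (u = 3 - 1*1 = 3 - 1 = 2)
(-5/5*2 + u)*(z(-5) + 1/106) = (-5/5*2 + 2)*(33/10 + 1/106) = (-5*⅕*2 + 2)*(33/10 + 1/106) = (-1*2 + 2)*(877/265) = (-2 + 2)*(877/265) = 0*(877/265) = 0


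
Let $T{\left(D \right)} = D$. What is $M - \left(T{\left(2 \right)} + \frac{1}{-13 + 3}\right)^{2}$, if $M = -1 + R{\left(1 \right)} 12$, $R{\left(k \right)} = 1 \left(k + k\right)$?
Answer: $\frac{1939}{100} \approx 19.39$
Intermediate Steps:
$R{\left(k \right)} = 2 k$ ($R{\left(k \right)} = 1 \cdot 2 k = 2 k$)
$M = 23$ ($M = -1 + 2 \cdot 1 \cdot 12 = -1 + 2 \cdot 12 = -1 + 24 = 23$)
$M - \left(T{\left(2 \right)} + \frac{1}{-13 + 3}\right)^{2} = 23 - \left(2 + \frac{1}{-13 + 3}\right)^{2} = 23 - \left(2 + \frac{1}{-10}\right)^{2} = 23 - \left(2 - \frac{1}{10}\right)^{2} = 23 - \left(\frac{19}{10}\right)^{2} = 23 - \frac{361}{100} = \frac{1939}{100}$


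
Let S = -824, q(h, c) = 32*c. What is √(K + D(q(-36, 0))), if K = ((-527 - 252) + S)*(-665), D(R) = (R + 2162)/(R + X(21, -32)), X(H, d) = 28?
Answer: √208950154/14 ≈ 1032.5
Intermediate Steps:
D(R) = (2162 + R)/(28 + R) (D(R) = (R + 2162)/(R + 28) = (2162 + R)/(28 + R))
K = 1065995 (K = ((-527 - 252) - 824)*(-665) = (-779 - 824)*(-665) = -1603*(-665) = 1065995)
√(K + D(q(-36, 0))) = √(1065995 + (2162 + 32*0)/(28 + 32*0)) = √(1065995 + (2162 + 0)/(28 + 0)) = √(1065995 + 2162/28) = √(1065995 + (1/28)*2162) = √(1065995 + 1081/14) = √(14925011/14) = √208950154/14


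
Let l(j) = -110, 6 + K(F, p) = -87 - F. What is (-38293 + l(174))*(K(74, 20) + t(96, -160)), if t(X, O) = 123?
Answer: 1689732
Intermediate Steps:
K(F, p) = -93 - F (K(F, p) = -6 + (-87 - F) = -93 - F)
(-38293 + l(174))*(K(74, 20) + t(96, -160)) = (-38293 - 110)*((-93 - 1*74) + 123) = -38403*((-93 - 74) + 123) = -38403*(-167 + 123) = -38403*(-44) = 1689732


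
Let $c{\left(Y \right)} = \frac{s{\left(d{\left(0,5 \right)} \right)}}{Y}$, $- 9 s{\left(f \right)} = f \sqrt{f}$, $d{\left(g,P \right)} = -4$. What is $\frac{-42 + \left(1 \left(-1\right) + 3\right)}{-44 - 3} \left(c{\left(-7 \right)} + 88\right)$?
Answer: $\frac{3520}{47} - \frac{320 i}{2961} \approx 74.894 - 0.10807 i$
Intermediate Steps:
$s{\left(f \right)} = - \frac{f^{\frac{3}{2}}}{9}$ ($s{\left(f \right)} = - \frac{f \sqrt{f}}{9} = - \frac{f^{\frac{3}{2}}}{9}$)
$c{\left(Y \right)} = \frac{8 i}{9 Y}$ ($c{\left(Y \right)} = \frac{\left(- \frac{1}{9}\right) \left(-4\right)^{\frac{3}{2}}}{Y} = \frac{\left(- \frac{1}{9}\right) \left(- 8 i\right)}{Y} = \frac{\frac{8}{9} i}{Y} = \frac{8 i}{9 Y}$)
$\frac{-42 + \left(1 \left(-1\right) + 3\right)}{-44 - 3} \left(c{\left(-7 \right)} + 88\right) = \frac{-42 + \left(1 \left(-1\right) + 3\right)}{-44 - 3} \left(\frac{8 i}{9 \left(-7\right)} + 88\right) = \frac{-42 + \left(-1 + 3\right)}{-47} \left(\frac{8}{9} i \left(- \frac{1}{7}\right) + 88\right) = \left(-42 + 2\right) \left(- \frac{1}{47}\right) \left(- \frac{8 i}{63} + 88\right) = \left(-40\right) \left(- \frac{1}{47}\right) \left(88 - \frac{8 i}{63}\right) = \frac{40 \left(88 - \frac{8 i}{63}\right)}{47} = \frac{3520}{47} - \frac{320 i}{2961}$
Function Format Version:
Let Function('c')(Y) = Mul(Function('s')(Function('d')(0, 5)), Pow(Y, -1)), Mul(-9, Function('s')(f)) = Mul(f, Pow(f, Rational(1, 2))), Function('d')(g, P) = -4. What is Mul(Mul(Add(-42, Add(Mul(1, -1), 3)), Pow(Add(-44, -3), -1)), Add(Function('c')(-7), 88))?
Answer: Add(Rational(3520, 47), Mul(Rational(-320, 2961), I)) ≈ Add(74.894, Mul(-0.10807, I))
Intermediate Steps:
Function('s')(f) = Mul(Rational(-1, 9), Pow(f, Rational(3, 2))) (Function('s')(f) = Mul(Rational(-1, 9), Mul(f, Pow(f, Rational(1, 2)))) = Mul(Rational(-1, 9), Pow(f, Rational(3, 2))))
Function('c')(Y) = Mul(Rational(8, 9), I, Pow(Y, -1)) (Function('c')(Y) = Mul(Mul(Rational(-1, 9), Pow(-4, Rational(3, 2))), Pow(Y, -1)) = Mul(Mul(Rational(-1, 9), Mul(-8, I)), Pow(Y, -1)) = Mul(Mul(Rational(8, 9), I), Pow(Y, -1)) = Mul(Rational(8, 9), I, Pow(Y, -1)))
Mul(Mul(Add(-42, Add(Mul(1, -1), 3)), Pow(Add(-44, -3), -1)), Add(Function('c')(-7), 88)) = Mul(Mul(Add(-42, Add(Mul(1, -1), 3)), Pow(Add(-44, -3), -1)), Add(Mul(Rational(8, 9), I, Pow(-7, -1)), 88)) = Mul(Mul(Add(-42, Add(-1, 3)), Pow(-47, -1)), Add(Mul(Rational(8, 9), I, Rational(-1, 7)), 88)) = Mul(Mul(Add(-42, 2), Rational(-1, 47)), Add(Mul(Rational(-8, 63), I), 88)) = Mul(Mul(-40, Rational(-1, 47)), Add(88, Mul(Rational(-8, 63), I))) = Mul(Rational(40, 47), Add(88, Mul(Rational(-8, 63), I))) = Add(Rational(3520, 47), Mul(Rational(-320, 2961), I))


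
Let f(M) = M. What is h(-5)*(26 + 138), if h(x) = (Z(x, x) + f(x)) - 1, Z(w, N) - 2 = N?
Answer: -1476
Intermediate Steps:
Z(w, N) = 2 + N
h(x) = 1 + 2*x (h(x) = ((2 + x) + x) - 1 = (2 + 2*x) - 1 = 1 + 2*x)
h(-5)*(26 + 138) = (1 + 2*(-5))*(26 + 138) = (1 - 10)*164 = -9*164 = -1476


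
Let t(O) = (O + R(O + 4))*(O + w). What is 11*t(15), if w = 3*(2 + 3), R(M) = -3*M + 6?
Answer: -11880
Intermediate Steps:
R(M) = 6 - 3*M
w = 15 (w = 3*5 = 15)
t(O) = (-6 - 2*O)*(15 + O) (t(O) = (O + (6 - 3*(O + 4)))*(O + 15) = (O + (6 - 3*(4 + O)))*(15 + O) = (O + (6 + (-12 - 3*O)))*(15 + O) = (O + (-6 - 3*O))*(15 + O) = (-6 - 2*O)*(15 + O))
11*t(15) = 11*(-90 - 36*15 - 2*15²) = 11*(-90 - 540 - 2*225) = 11*(-90 - 540 - 450) = 11*(-1080) = -11880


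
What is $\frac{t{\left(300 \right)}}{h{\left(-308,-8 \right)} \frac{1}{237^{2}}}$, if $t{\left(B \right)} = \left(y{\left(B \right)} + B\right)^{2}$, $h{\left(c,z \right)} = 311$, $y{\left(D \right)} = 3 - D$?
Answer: $\frac{505521}{311} \approx 1625.5$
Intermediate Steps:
$t{\left(B \right)} = 9$ ($t{\left(B \right)} = \left(\left(3 - B\right) + B\right)^{2} = 3^{2} = 9$)
$\frac{t{\left(300 \right)}}{h{\left(-308,-8 \right)} \frac{1}{237^{2}}} = \frac{9}{311 \frac{1}{237^{2}}} = \frac{9}{311 \cdot \frac{1}{56169}} = \frac{9}{\frac{311}{56169}} = 9 \cdot \frac{56169}{311} = \frac{505521}{311}$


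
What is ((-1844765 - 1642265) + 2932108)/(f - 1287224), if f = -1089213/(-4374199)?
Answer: 127754697762/296345939177 ≈ 0.43110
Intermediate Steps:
f = 57327/230221 (f = -1089213*(-1/4374199) = 57327/230221 ≈ 0.24901)
((-1844765 - 1642265) + 2932108)/(f - 1287224) = ((-1844765 - 1642265) + 2932108)/(57327/230221 - 1287224) = (-3487030 + 2932108)/(-296345939177/230221) = -554922*(-230221/296345939177) = 127754697762/296345939177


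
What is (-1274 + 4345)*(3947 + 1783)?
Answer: 17596830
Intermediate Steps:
(-1274 + 4345)*(3947 + 1783) = 3071*5730 = 17596830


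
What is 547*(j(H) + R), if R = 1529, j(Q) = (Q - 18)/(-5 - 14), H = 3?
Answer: 15899102/19 ≈ 8.3680e+5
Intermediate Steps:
j(Q) = 18/19 - Q/19 (j(Q) = (-18 + Q)/(-19) = (-18 + Q)*(-1/19) = 18/19 - Q/19)
547*(j(H) + R) = 547*((18/19 - 1/19*3) + 1529) = 547*((18/19 - 3/19) + 1529) = 547*(15/19 + 1529) = 547*(29066/19) = 15899102/19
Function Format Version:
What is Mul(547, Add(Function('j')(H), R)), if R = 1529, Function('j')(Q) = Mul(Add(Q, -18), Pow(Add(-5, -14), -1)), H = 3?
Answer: Rational(15899102, 19) ≈ 8.3680e+5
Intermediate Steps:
Function('j')(Q) = Add(Rational(18, 19), Mul(Rational(-1, 19), Q)) (Function('j')(Q) = Mul(Add(-18, Q), Pow(-19, -1)) = Mul(Add(-18, Q), Rational(-1, 19)) = Add(Rational(18, 19), Mul(Rational(-1, 19), Q)))
Mul(547, Add(Function('j')(H), R)) = Mul(547, Add(Add(Rational(18, 19), Mul(Rational(-1, 19), 3)), 1529)) = Mul(547, Add(Add(Rational(18, 19), Rational(-3, 19)), 1529)) = Mul(547, Add(Rational(15, 19), 1529)) = Mul(547, Rational(29066, 19)) = Rational(15899102, 19)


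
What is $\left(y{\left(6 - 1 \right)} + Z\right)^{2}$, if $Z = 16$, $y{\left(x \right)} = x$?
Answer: $441$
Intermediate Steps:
$\left(y{\left(6 - 1 \right)} + Z\right)^{2} = \left(\left(6 - 1\right) + 16\right)^{2} = \left(5 + 16\right)^{2} = 21^{2} = 441$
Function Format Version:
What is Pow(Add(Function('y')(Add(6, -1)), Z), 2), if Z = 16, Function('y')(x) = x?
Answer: 441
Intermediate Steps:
Pow(Add(Function('y')(Add(6, -1)), Z), 2) = Pow(Add(Add(6, -1), 16), 2) = Pow(Add(5, 16), 2) = Pow(21, 2) = 441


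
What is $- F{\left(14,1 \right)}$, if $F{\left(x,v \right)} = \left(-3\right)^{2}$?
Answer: $-9$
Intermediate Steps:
$F{\left(x,v \right)} = 9$
$- F{\left(14,1 \right)} = \left(-1\right) 9 = -9$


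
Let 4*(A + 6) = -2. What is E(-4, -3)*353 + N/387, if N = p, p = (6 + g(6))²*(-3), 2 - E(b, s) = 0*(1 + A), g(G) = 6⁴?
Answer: -534710/43 ≈ -12435.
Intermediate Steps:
A = -13/2 (A = -6 + (¼)*(-2) = -6 - ½ = -13/2 ≈ -6.5000)
g(G) = 1296
E(b, s) = 2 (E(b, s) = 2 - 0*(1 - 13/2) = 2 - 0*(-11)/2 = 2 - 1*0 = 2 + 0 = 2)
p = -5085612 (p = (6 + 1296)²*(-3) = 1302²*(-3) = 1695204*(-3) = -5085612)
N = -5085612
E(-4, -3)*353 + N/387 = 2*353 - 5085612/387 = 706 - 5085612*1/387 = 706 - 565068/43 = -534710/43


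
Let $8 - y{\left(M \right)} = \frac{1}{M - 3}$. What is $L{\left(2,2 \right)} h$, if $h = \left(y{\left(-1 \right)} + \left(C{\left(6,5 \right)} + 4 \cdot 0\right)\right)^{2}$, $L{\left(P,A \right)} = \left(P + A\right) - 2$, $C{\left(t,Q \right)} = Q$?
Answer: $\frac{2809}{8} \approx 351.13$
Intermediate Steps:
$y{\left(M \right)} = 8 - \frac{1}{-3 + M}$ ($y{\left(M \right)} = 8 - \frac{1}{M - 3} = 8 - \frac{1}{-3 + M}$)
$L{\left(P,A \right)} = -2 + A + P$ ($L{\left(P,A \right)} = \left(A + P\right) - 2 = -2 + A + P$)
$h = \frac{2809}{16}$ ($h = \left(\frac{-25 + 8 \left(-1\right)}{-3 - 1} + \left(5 + 4 \cdot 0\right)\right)^{2} = \left(\frac{-25 - 8}{-4} + \left(5 + 0\right)\right)^{2} = \left(\left(- \frac{1}{4}\right) \left(-33\right) + 5\right)^{2} = \left(\frac{33}{4} + 5\right)^{2} = \left(\frac{53}{4}\right)^{2} = \frac{2809}{16} \approx 175.56$)
$L{\left(2,2 \right)} h = \left(-2 + 2 + 2\right) \frac{2809}{16} = 2 \cdot \frac{2809}{16} = \frac{2809}{8}$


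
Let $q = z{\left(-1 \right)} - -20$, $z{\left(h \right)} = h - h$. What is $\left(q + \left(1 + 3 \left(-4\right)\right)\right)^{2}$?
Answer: $81$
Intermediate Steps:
$z{\left(h \right)} = 0$
$q = 20$ ($q = 0 - -20 = 0 + 20 = 20$)
$\left(q + \left(1 + 3 \left(-4\right)\right)\right)^{2} = \left(20 + \left(1 + 3 \left(-4\right)\right)\right)^{2} = \left(20 + \left(1 - 12\right)\right)^{2} = \left(20 - 11\right)^{2} = 9^{2} = 81$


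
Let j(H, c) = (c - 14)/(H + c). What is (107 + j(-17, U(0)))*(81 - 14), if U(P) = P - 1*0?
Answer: 122811/17 ≈ 7224.2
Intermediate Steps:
U(P) = P (U(P) = P + 0 = P)
j(H, c) = (-14 + c)/(H + c)
(107 + j(-17, U(0)))*(81 - 14) = (107 + (-14 + 0)/(-17 + 0))*(81 - 14) = (107 - 14/(-17))*67 = (107 - 1/17*(-14))*67 = (107 + 14/17)*67 = (1833/17)*67 = 122811/17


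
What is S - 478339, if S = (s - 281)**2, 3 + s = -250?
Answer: -193183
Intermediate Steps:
s = -253 (s = -3 - 250 = -253)
S = 285156 (S = (-253 - 281)**2 = (-534)**2 = 285156)
S - 478339 = 285156 - 478339 = -193183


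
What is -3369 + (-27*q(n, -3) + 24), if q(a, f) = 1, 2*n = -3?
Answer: -3372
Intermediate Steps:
n = -3/2 (n = (½)*(-3) = -3/2 ≈ -1.5000)
-3369 + (-27*q(n, -3) + 24) = -3369 + (-27*1 + 24) = -3369 + (-27 + 24) = -3369 - 3 = -3372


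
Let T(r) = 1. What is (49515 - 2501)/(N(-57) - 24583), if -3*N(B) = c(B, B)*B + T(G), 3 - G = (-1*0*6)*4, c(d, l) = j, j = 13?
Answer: -141042/73009 ≈ -1.9318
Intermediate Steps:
c(d, l) = 13
G = 3 (G = 3 - -1*0*6*4 = 3 - 0*6*4 = 3 - 0*4 = 3 - 1*0 = 3 + 0 = 3)
N(B) = -1/3 - 13*B/3 (N(B) = -(13*B + 1)/3 = -(1 + 13*B)/3 = -1/3 - 13*B/3)
(49515 - 2501)/(N(-57) - 24583) = (49515 - 2501)/((-1/3 - 13/3*(-57)) - 24583) = 47014/((-1/3 + 247) - 24583) = 47014/(740/3 - 24583) = 47014/(-73009/3) = 47014*(-3/73009) = -141042/73009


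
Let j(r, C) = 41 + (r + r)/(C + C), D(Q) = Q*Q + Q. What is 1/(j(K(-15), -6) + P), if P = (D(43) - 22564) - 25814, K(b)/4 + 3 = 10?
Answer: -3/139349 ≈ -2.1529e-5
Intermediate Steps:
D(Q) = Q + Q² (D(Q) = Q² + Q = Q + Q²)
K(b) = 28 (K(b) = -12 + 4*10 = -12 + 40 = 28)
j(r, C) = 41 + r/C (j(r, C) = 41 + (2*r)/((2*C)) = 41 + (2*r)*(1/(2*C)) = 41 + r/C)
P = -46486 (P = (43*(1 + 43) - 22564) - 25814 = (43*44 - 22564) - 25814 = (1892 - 22564) - 25814 = -20672 - 25814 = -46486)
1/(j(K(-15), -6) + P) = 1/((41 + 28/(-6)) - 46486) = 1/((41 + 28*(-⅙)) - 46486) = 1/((41 - 14/3) - 46486) = 1/(109/3 - 46486) = 1/(-139349/3) = -3/139349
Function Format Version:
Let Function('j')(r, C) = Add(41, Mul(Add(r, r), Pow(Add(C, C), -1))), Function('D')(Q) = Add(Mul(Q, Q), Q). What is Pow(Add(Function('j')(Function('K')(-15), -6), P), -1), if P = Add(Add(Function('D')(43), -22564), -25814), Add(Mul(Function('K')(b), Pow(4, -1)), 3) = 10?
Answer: Rational(-3, 139349) ≈ -2.1529e-5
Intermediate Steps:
Function('D')(Q) = Add(Q, Pow(Q, 2)) (Function('D')(Q) = Add(Pow(Q, 2), Q) = Add(Q, Pow(Q, 2)))
Function('K')(b) = 28 (Function('K')(b) = Add(-12, Mul(4, 10)) = Add(-12, 40) = 28)
Function('j')(r, C) = Add(41, Mul(r, Pow(C, -1))) (Function('j')(r, C) = Add(41, Mul(Mul(2, r), Pow(Mul(2, C), -1))) = Add(41, Mul(Mul(2, r), Mul(Rational(1, 2), Pow(C, -1)))) = Add(41, Mul(r, Pow(C, -1))))
P = -46486 (P = Add(Add(Mul(43, Add(1, 43)), -22564), -25814) = Add(Add(Mul(43, 44), -22564), -25814) = Add(Add(1892, -22564), -25814) = Add(-20672, -25814) = -46486)
Pow(Add(Function('j')(Function('K')(-15), -6), P), -1) = Pow(Add(Add(41, Mul(28, Pow(-6, -1))), -46486), -1) = Pow(Add(Add(41, Mul(28, Rational(-1, 6))), -46486), -1) = Pow(Add(Add(41, Rational(-14, 3)), -46486), -1) = Pow(Add(Rational(109, 3), -46486), -1) = Pow(Rational(-139349, 3), -1) = Rational(-3, 139349)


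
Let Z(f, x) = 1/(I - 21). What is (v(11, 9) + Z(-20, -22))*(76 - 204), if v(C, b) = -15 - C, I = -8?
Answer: 96640/29 ≈ 3332.4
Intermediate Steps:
Z(f, x) = -1/29 (Z(f, x) = 1/(-8 - 21) = 1/(-29) = -1/29)
(v(11, 9) + Z(-20, -22))*(76 - 204) = ((-15 - 1*11) - 1/29)*(76 - 204) = ((-15 - 11) - 1/29)*(-128) = (-26 - 1/29)*(-128) = -755/29*(-128) = 96640/29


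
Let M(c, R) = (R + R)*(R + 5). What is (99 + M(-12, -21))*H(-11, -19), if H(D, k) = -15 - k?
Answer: 3084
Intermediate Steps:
M(c, R) = 2*R*(5 + R) (M(c, R) = (2*R)*(5 + R) = 2*R*(5 + R))
(99 + M(-12, -21))*H(-11, -19) = (99 + 2*(-21)*(5 - 21))*(-15 - 1*(-19)) = (99 + 2*(-21)*(-16))*(-15 + 19) = (99 + 672)*4 = 771*4 = 3084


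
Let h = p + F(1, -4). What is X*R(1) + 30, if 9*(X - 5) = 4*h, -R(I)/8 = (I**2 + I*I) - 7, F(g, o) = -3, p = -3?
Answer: 370/3 ≈ 123.33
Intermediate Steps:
h = -6 (h = -3 - 3 = -6)
R(I) = 56 - 16*I**2 (R(I) = -8*((I**2 + I*I) - 7) = -8*((I**2 + I**2) - 7) = -8*(2*I**2 - 7) = -8*(-7 + 2*I**2) = 56 - 16*I**2)
X = 7/3 (X = 5 + (4*(-6))/9 = 5 + (1/9)*(-24) = 5 - 8/3 = 7/3 ≈ 2.3333)
X*R(1) + 30 = 7*(56 - 16*1**2)/3 + 30 = 7*(56 - 16*1)/3 + 30 = 7*(56 - 16)/3 + 30 = (7/3)*40 + 30 = 280/3 + 30 = 370/3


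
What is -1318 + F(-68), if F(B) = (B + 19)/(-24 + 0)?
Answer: -31583/24 ≈ -1316.0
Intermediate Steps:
F(B) = -19/24 - B/24 (F(B) = (19 + B)/(-24) = (19 + B)*(-1/24) = -19/24 - B/24)
-1318 + F(-68) = -1318 + (-19/24 - 1/24*(-68)) = -1318 + (-19/24 + 17/6) = -1318 + 49/24 = -31583/24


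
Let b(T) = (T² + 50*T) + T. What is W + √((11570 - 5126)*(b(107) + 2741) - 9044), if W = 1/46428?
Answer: 1/46428 + 8*√1978066 ≈ 11252.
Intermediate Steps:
b(T) = T² + 51*T
W = 1/46428 ≈ 2.1539e-5
W + √((11570 - 5126)*(b(107) + 2741) - 9044) = 1/46428 + √((11570 - 5126)*(107*(51 + 107) + 2741) - 9044) = 1/46428 + √(6444*(107*158 + 2741) - 9044) = 1/46428 + √(6444*(16906 + 2741) - 9044) = 1/46428 + √(6444*19647 - 9044) = 1/46428 + √(126605268 - 9044) = 1/46428 + √126596224 = 1/46428 + 8*√1978066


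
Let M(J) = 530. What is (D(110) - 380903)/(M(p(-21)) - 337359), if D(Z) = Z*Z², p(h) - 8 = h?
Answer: -950097/336829 ≈ -2.8207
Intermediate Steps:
p(h) = 8 + h
D(Z) = Z³
(D(110) - 380903)/(M(p(-21)) - 337359) = (110³ - 380903)/(530 - 337359) = (1331000 - 380903)/(-336829) = 950097*(-1/336829) = -950097/336829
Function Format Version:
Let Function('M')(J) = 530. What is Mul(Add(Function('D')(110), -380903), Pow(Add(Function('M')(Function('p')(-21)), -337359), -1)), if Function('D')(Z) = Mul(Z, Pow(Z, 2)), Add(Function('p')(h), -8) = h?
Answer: Rational(-950097, 336829) ≈ -2.8207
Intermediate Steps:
Function('p')(h) = Add(8, h)
Function('D')(Z) = Pow(Z, 3)
Mul(Add(Function('D')(110), -380903), Pow(Add(Function('M')(Function('p')(-21)), -337359), -1)) = Mul(Add(Pow(110, 3), -380903), Pow(Add(530, -337359), -1)) = Mul(Add(1331000, -380903), Pow(-336829, -1)) = Mul(950097, Rational(-1, 336829)) = Rational(-950097, 336829)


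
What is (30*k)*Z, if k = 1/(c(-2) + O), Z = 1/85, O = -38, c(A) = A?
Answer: -3/340 ≈ -0.0088235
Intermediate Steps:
Z = 1/85 ≈ 0.011765
k = -1/40 (k = 1/(-2 - 38) = 1/(-40) = -1/40 ≈ -0.025000)
(30*k)*Z = (30*(-1/40))*(1/85) = -¾*1/85 = -3/340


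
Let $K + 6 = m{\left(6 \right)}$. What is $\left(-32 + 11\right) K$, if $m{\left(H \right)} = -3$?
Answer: $189$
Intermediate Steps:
$K = -9$ ($K = -6 - 3 = -9$)
$\left(-32 + 11\right) K = \left(-32 + 11\right) \left(-9\right) = \left(-21\right) \left(-9\right) = 189$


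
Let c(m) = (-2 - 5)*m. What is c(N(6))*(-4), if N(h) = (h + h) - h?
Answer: 168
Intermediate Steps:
N(h) = h (N(h) = 2*h - h = h)
c(m) = -7*m
c(N(6))*(-4) = -7*6*(-4) = -42*(-4) = 168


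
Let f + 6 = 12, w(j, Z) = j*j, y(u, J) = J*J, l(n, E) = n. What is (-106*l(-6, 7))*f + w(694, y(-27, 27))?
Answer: 485452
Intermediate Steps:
y(u, J) = J²
w(j, Z) = j²
f = 6 (f = -6 + 12 = 6)
(-106*l(-6, 7))*f + w(694, y(-27, 27)) = -106*(-6)*6 + 694² = 636*6 + 481636 = 3816 + 481636 = 485452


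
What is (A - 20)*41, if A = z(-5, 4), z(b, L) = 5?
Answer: -615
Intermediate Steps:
A = 5
(A - 20)*41 = (5 - 20)*41 = -15*41 = -615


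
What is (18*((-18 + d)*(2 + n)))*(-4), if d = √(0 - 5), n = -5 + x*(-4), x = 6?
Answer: -34992 + 1944*I*√5 ≈ -34992.0 + 4346.9*I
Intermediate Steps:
n = -29 (n = -5 + 6*(-4) = -5 - 24 = -29)
d = I*√5 (d = √(-5) = I*√5 ≈ 2.2361*I)
(18*((-18 + d)*(2 + n)))*(-4) = (18*((-18 + I*√5)*(2 - 29)))*(-4) = (18*((-18 + I*√5)*(-27)))*(-4) = (18*(486 - 27*I*√5))*(-4) = (8748 - 486*I*√5)*(-4) = -34992 + 1944*I*√5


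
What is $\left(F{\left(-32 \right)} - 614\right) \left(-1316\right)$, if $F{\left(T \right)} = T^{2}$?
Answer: $-539560$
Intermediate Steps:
$\left(F{\left(-32 \right)} - 614\right) \left(-1316\right) = \left(\left(-32\right)^{2} - 614\right) \left(-1316\right) = \left(1024 - 614\right) \left(-1316\right) = 410 \left(-1316\right) = -539560$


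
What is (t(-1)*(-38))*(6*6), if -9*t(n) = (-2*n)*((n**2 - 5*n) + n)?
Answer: 1520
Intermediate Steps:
t(n) = 2*n*(n**2 - 4*n)/9 (t(n) = -(-2*n)*((n**2 - 5*n) + n)/9 = -(-2*n)*(n**2 - 4*n)/9 = -(-2)*n*(n**2 - 4*n)/9 = 2*n*(n**2 - 4*n)/9)
(t(-1)*(-38))*(6*6) = (((2/9)*(-1)**2*(-4 - 1))*(-38))*(6*6) = (((2/9)*1*(-5))*(-38))*36 = -10/9*(-38)*36 = (380/9)*36 = 1520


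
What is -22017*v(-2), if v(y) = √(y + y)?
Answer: -44034*I ≈ -44034.0*I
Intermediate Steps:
v(y) = √2*√y (v(y) = √(2*y) = √2*√y)
-22017*v(-2) = -22017*√2*√(-2) = -22017*√2*I*√2 = -44034*I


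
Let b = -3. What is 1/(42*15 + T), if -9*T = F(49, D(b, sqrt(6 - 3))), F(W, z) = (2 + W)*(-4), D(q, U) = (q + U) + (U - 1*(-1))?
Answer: 3/1958 ≈ 0.0015322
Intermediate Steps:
D(q, U) = 1 + q + 2*U (D(q, U) = (U + q) + (U + 1) = (U + q) + (1 + U) = 1 + q + 2*U)
F(W, z) = -8 - 4*W
T = 68/3 (T = -(-8 - 4*49)/9 = -(-8 - 196)/9 = -1/9*(-204) = 68/3 ≈ 22.667)
1/(42*15 + T) = 1/(42*15 + 68/3) = 1/(630 + 68/3) = 1/(1958/3) = 3/1958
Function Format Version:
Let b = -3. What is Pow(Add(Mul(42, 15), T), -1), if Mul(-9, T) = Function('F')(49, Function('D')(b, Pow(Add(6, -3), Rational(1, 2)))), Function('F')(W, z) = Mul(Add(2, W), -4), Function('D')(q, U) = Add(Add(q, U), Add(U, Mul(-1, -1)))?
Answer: Rational(3, 1958) ≈ 0.0015322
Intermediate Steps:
Function('D')(q, U) = Add(1, q, Mul(2, U)) (Function('D')(q, U) = Add(Add(U, q), Add(U, 1)) = Add(Add(U, q), Add(1, U)) = Add(1, q, Mul(2, U)))
Function('F')(W, z) = Add(-8, Mul(-4, W))
T = Rational(68, 3) (T = Mul(Rational(-1, 9), Add(-8, Mul(-4, 49))) = Mul(Rational(-1, 9), Add(-8, -196)) = Mul(Rational(-1, 9), -204) = Rational(68, 3) ≈ 22.667)
Pow(Add(Mul(42, 15), T), -1) = Pow(Add(Mul(42, 15), Rational(68, 3)), -1) = Pow(Add(630, Rational(68, 3)), -1) = Pow(Rational(1958, 3), -1) = Rational(3, 1958)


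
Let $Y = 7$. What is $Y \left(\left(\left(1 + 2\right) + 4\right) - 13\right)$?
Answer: $-42$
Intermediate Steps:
$Y \left(\left(\left(1 + 2\right) + 4\right) - 13\right) = 7 \left(\left(\left(1 + 2\right) + 4\right) - 13\right) = 7 \left(\left(3 + 4\right) - 13\right) = 7 \left(7 - 13\right) = 7 \left(-6\right) = -42$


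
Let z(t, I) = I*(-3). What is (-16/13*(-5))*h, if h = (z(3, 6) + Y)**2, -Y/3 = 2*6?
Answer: 233280/13 ≈ 17945.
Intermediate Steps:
z(t, I) = -3*I
Y = -36 (Y = -6*6 = -3*12 = -36)
h = 2916 (h = (-3*6 - 36)**2 = (-18 - 36)**2 = (-54)**2 = 2916)
(-16/13*(-5))*h = (-16/13*(-5))*2916 = (-16*1/13*(-5))*2916 = -16/13*(-5)*2916 = (80/13)*2916 = 233280/13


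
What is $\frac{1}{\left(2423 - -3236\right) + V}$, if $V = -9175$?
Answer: $- \frac{1}{3516} \approx -0.00028441$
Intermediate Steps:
$\frac{1}{\left(2423 - -3236\right) + V} = \frac{1}{\left(2423 - -3236\right) - 9175} = \frac{1}{\left(2423 + 3236\right) - 9175} = \frac{1}{5659 - 9175} = \frac{1}{-3516} = - \frac{1}{3516}$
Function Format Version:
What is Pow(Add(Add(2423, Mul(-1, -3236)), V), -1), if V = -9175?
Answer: Rational(-1, 3516) ≈ -0.00028441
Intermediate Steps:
Pow(Add(Add(2423, Mul(-1, -3236)), V), -1) = Pow(Add(Add(2423, Mul(-1, -3236)), -9175), -1) = Pow(Add(Add(2423, 3236), -9175), -1) = Pow(Add(5659, -9175), -1) = Pow(-3516, -1) = Rational(-1, 3516)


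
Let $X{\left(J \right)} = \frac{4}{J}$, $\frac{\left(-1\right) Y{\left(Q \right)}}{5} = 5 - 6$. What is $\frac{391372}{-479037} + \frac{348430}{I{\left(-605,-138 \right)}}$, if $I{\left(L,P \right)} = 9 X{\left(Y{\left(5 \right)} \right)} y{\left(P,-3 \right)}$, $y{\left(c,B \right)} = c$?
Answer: $- \frac{139416440941}{396642636} \approx -351.49$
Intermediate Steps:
$Y{\left(Q \right)} = 5$ ($Y{\left(Q \right)} = - 5 \left(5 - 6\right) = \left(-5\right) \left(-1\right) = 5$)
$I{\left(L,P \right)} = \frac{36 P}{5}$ ($I{\left(L,P \right)} = 9 \cdot \frac{4}{5} P = \frac{36 P}{5}$)
$\frac{391372}{-479037} + \frac{348430}{I{\left(-605,-138 \right)}} = \frac{391372}{-479037} + \frac{348430}{\frac{36}{5} \left(-138\right)} = 391372 \left(- \frac{1}{479037}\right) + \frac{348430}{- \frac{4968}{5}} = - \frac{391372}{479037} + 348430 \left(- \frac{5}{4968}\right) = - \frac{391372}{479037} - \frac{871075}{2484} = - \frac{139416440941}{396642636}$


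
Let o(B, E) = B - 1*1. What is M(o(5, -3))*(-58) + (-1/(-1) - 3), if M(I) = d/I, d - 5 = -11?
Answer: 85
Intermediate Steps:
d = -6 (d = 5 - 11 = -6)
o(B, E) = -1 + B (o(B, E) = B - 1 = -1 + B)
M(I) = -6/I
M(o(5, -3))*(-58) + (-1/(-1) - 3) = -6/(-1 + 5)*(-58) + (-1/(-1) - 3) = -6/4*(-58) + (-(-1) - 3) = -6*1/4*(-58) + (-1*(-1) - 3) = -3/2*(-58) + (1 - 3) = 87 - 2 = 85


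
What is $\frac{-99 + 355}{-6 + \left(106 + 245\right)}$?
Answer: $\frac{256}{345} \approx 0.74203$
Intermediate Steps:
$\frac{-99 + 355}{-6 + \left(106 + 245\right)} = \frac{256}{-6 + 351} = \frac{256}{345}$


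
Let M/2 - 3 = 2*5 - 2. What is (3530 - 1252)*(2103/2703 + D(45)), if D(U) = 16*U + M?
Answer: 89678562/53 ≈ 1.6920e+6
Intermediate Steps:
M = 22 (M = 6 + 2*(2*5 - 2) = 6 + 2*(10 - 2) = 6 + 2*8 = 6 + 16 = 22)
D(U) = 22 + 16*U (D(U) = 16*U + 22 = 22 + 16*U)
(3530 - 1252)*(2103/2703 + D(45)) = (3530 - 1252)*(2103/2703 + (22 + 16*45)) = 2278*(2103*(1/2703) + (22 + 720)) = 2278*(701/901 + 742) = 2278*(669243/901) = 89678562/53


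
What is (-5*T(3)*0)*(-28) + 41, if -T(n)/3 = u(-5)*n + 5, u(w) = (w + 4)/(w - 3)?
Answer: 41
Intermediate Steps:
u(w) = (4 + w)/(-3 + w)
T(n) = -15 - 3*n/8 (T(n) = -3*(((4 - 5)/(-3 - 5))*n + 5) = -3*((-1/(-8))*n + 5) = -3*((-1/8*(-1))*n + 5) = -3*(n/8 + 5) = -3*(5 + n/8) = -15 - 3*n/8)
(-5*T(3)*0)*(-28) + 41 = (-5*(-15 - 3/8*3)*0)*(-28) + 41 = (-5*(-15 - 9/8)*0)*(-28) + 41 = (-5*(-129/8)*0)*(-28) + 41 = ((645/8)*0)*(-28) + 41 = 0*(-28) + 41 = 0 + 41 = 41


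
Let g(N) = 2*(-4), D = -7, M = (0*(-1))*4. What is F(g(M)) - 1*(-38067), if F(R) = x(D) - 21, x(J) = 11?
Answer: 38057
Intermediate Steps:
M = 0 (M = 0*4 = 0)
g(N) = -8
F(R) = -10 (F(R) = 11 - 21 = -10)
F(g(M)) - 1*(-38067) = -10 - 1*(-38067) = -10 + 38067 = 38057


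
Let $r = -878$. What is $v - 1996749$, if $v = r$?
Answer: $-1997627$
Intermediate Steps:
$v = -878$
$v - 1996749 = -878 - 1996749 = -1997627$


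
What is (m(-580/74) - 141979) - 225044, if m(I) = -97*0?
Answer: -367023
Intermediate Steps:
m(I) = 0
(m(-580/74) - 141979) - 225044 = (0 - 141979) - 225044 = -141979 - 225044 = -367023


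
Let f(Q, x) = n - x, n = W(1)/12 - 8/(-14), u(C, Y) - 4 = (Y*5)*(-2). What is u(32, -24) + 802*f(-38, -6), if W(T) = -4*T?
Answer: 110186/21 ≈ 5247.0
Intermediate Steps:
u(C, Y) = 4 - 10*Y (u(C, Y) = 4 + (Y*5)*(-2) = 4 + (5*Y)*(-2) = 4 - 10*Y)
n = 5/21 (n = -4*1/12 - 8/(-14) = -4*1/12 - 8*(-1/14) = -⅓ + 4/7 = 5/21 ≈ 0.23810)
f(Q, x) = 5/21 - x
u(32, -24) + 802*f(-38, -6) = (4 - 10*(-24)) + 802*(5/21 - 1*(-6)) = (4 + 240) + 802*(5/21 + 6) = 244 + 802*(131/21) = 244 + 105062/21 = 110186/21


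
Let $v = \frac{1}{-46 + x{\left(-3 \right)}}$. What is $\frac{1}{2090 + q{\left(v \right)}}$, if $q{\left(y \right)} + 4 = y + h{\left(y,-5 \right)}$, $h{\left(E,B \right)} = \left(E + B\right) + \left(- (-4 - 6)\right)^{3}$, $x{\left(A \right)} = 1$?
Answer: $\frac{45}{138643} \approx 0.00032457$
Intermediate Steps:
$h{\left(E,B \right)} = 1000 + B + E$ ($h{\left(E,B \right)} = \left(B + E\right) + \left(- (-4 - 6)\right)^{3} = \left(B + E\right) + \left(\left(-1\right) \left(-10\right)\right)^{3} = \left(B + E\right) + 10^{3} = \left(B + E\right) + 1000 = 1000 + B + E$)
$v = - \frac{1}{45}$ ($v = \frac{1}{-46 + 1} = \frac{1}{-45} = - \frac{1}{45} \approx -0.022222$)
$q{\left(y \right)} = 991 + 2 y$ ($q{\left(y \right)} = -4 + \left(y + \left(1000 - 5 + y\right)\right) = -4 + \left(y + \left(995 + y\right)\right) = -4 + \left(995 + 2 y\right) = 991 + 2 y$)
$\frac{1}{2090 + q{\left(v \right)}} = \frac{1}{2090 + \left(991 + 2 \left(- \frac{1}{45}\right)\right)} = \frac{1}{2090 + \left(991 - \frac{2}{45}\right)} = \frac{1}{2090 + \frac{44593}{45}} = \frac{1}{\frac{138643}{45}} = \frac{45}{138643}$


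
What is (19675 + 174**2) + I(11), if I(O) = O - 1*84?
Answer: 49878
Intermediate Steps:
I(O) = -84 + O (I(O) = O - 84 = -84 + O)
(19675 + 174**2) + I(11) = (19675 + 174**2) + (-84 + 11) = (19675 + 30276) - 73 = 49951 - 73 = 49878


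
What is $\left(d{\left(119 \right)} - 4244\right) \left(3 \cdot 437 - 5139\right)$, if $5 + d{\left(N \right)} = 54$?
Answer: $16058460$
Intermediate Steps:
$d{\left(N \right)} = 49$ ($d{\left(N \right)} = -5 + 54 = 49$)
$\left(d{\left(119 \right)} - 4244\right) \left(3 \cdot 437 - 5139\right) = \left(49 - 4244\right) \left(3 \cdot 437 - 5139\right) = - 4195 \left(1311 - 5139\right) = \left(-4195\right) \left(-3828\right) = 16058460$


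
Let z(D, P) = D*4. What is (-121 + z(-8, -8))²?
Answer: 23409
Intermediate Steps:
z(D, P) = 4*D
(-121 + z(-8, -8))² = (-121 + 4*(-8))² = (-121 - 32)² = (-153)² = 23409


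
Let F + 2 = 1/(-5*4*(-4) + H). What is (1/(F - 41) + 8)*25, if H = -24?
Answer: 480000/2407 ≈ 199.42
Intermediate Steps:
F = -111/56 (F = -2 + 1/(-5*4*(-4) - 24) = -2 + 1/(-20*(-4) - 24) = -2 + 1/(80 - 24) = -2 + 1/56 = -111/56 ≈ -1.9821)
(1/(F - 41) + 8)*25 = (1/(-111/56 - 41) + 8)*25 = (1/(-2407/56) + 8)*25 = (-56/2407 + 8)*25 = (19200/2407)*25 = 480000/2407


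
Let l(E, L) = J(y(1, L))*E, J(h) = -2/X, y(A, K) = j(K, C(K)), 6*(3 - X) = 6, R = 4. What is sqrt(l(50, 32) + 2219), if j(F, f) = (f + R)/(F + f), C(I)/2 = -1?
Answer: 3*sqrt(241) ≈ 46.573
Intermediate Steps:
C(I) = -2 (C(I) = 2*(-1) = -2)
X = 2 (X = 3 - 1/6*6 = 3 - 1 = 2)
j(F, f) = (4 + f)/(F + f) (j(F, f) = (f + 4)/(F + f) = (4 + f)/(F + f))
y(A, K) = 2/(-2 + K) (y(A, K) = (4 - 2)/(K - 2) = 2/(-2 + K))
J(h) = -1 (J(h) = -2/2 = -2*1/2 = -1)
l(E, L) = -E
sqrt(l(50, 32) + 2219) = sqrt(-1*50 + 2219) = sqrt(-50 + 2219) = sqrt(2169) = 3*sqrt(241)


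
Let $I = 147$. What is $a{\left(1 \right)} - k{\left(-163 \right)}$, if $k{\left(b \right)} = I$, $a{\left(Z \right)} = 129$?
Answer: $-18$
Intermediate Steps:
$k{\left(b \right)} = 147$
$a{\left(1 \right)} - k{\left(-163 \right)} = 129 - 147 = -18$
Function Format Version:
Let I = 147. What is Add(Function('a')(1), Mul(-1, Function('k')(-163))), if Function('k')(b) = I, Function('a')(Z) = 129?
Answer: -18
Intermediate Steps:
Function('k')(b) = 147
Add(Function('a')(1), Mul(-1, Function('k')(-163))) = Add(129, Mul(-1, 147)) = Add(129, -147) = -18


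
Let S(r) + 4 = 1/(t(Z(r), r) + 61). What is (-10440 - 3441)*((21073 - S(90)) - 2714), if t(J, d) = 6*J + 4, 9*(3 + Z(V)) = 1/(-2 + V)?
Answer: -1581632830323/6205 ≈ -2.5490e+8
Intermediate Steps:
Z(V) = -3 + 1/(9*(-2 + V))
t(J, d) = 4 + 6*J
S(r) = -4 + 1/(65 + 2*(55 - 27*r)/(3*(-2 + r))) (S(r) = -4 + 1/((4 + 6*((55 - 27*r)/(9*(-2 + r)))) + 61) = -4 + 1/((4 + 2*(55 - 27*r)/(3*(-2 + r))) + 61) = -4 + 1/(65 + 2*(55 - 27*r)/(3*(-2 + r))))
(-10440 - 3441)*((21073 - S(90)) - 2714) = (-10440 - 3441)*((21073 - (1114 - 561*90)/(-280 + 141*90)) - 2714) = -13881*((21073 - (1114 - 50490)/(-280 + 12690)) - 2714) = -13881*((21073 - (-49376)/12410) - 2714) = -13881*((21073 - 1*(-24688/6205)) - 2714) = -13881*((21073 + 24688/6205) - 2714) = -13881*(130782653/6205 - 2714) = -13881*113942283/6205 = -1581632830323/6205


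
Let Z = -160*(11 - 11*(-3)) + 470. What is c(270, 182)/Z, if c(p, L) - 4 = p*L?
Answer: -24572/3285 ≈ -7.4801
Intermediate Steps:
Z = -6570 (Z = -160*(11 + 33) + 470 = -160*44 + 470 = -7040 + 470 = -6570)
c(p, L) = 4 + L*p (c(p, L) = 4 + p*L = 4 + L*p)
c(270, 182)/Z = (4 + 182*270)/(-6570) = (4 + 49140)*(-1/6570) = 49144*(-1/6570) = -24572/3285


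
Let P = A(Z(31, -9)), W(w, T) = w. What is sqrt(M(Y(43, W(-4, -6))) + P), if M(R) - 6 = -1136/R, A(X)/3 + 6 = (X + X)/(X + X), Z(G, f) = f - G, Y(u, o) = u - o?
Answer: I*sqrt(73273)/47 ≈ 5.7594*I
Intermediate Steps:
A(X) = -15 (A(X) = -18 + 3*((X + X)/(X + X)) = -18 + 3*((2*X)/((2*X))) = -18 + 3*((2*X)*(1/(2*X))) = -18 + 3*1 = -18 + 3 = -15)
M(R) = 6 - 1136/R
P = -15
sqrt(M(Y(43, W(-4, -6))) + P) = sqrt((6 - 1136/(43 - 1*(-4))) - 15) = sqrt((6 - 1136/(43 + 4)) - 15) = sqrt((6 - 1136/47) - 15) = sqrt(-854/47 - 15) = sqrt(-1559/47) = I*sqrt(73273)/47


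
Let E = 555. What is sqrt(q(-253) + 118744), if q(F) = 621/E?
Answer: sqrt(4064051695)/185 ≈ 344.59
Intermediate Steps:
q(F) = 207/185 (q(F) = 621/555 = 621*(1/555) = 207/185)
sqrt(q(-253) + 118744) = sqrt(207/185 + 118744) = sqrt(21967847/185) = sqrt(4064051695)/185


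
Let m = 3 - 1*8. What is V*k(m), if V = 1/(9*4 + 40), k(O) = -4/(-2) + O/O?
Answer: 3/76 ≈ 0.039474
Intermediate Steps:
m = -5 (m = 3 - 8 = -5)
k(O) = 3 (k(O) = -4*(-½) + 1 = 2 + 1 = 3)
V = 1/76 (V = 1/(36 + 40) = 1/76 ≈ 0.013158)
V*k(m) = (1/76)*3 = 3/76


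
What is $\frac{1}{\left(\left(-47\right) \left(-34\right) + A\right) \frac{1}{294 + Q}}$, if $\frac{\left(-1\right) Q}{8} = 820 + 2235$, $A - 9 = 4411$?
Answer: $- \frac{12073}{3009} \approx -4.0123$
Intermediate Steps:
$A = 4420$ ($A = 9 + 4411 = 4420$)
$Q = -24440$ ($Q = - 8 \left(820 + 2235\right) = \left(-8\right) 3055 = -24440$)
$\frac{1}{\left(\left(-47\right) \left(-34\right) + A\right) \frac{1}{294 + Q}} = \frac{1}{\left(\left(-47\right) \left(-34\right) + 4420\right) \frac{1}{294 - 24440}} = \frac{1}{\left(1598 + 4420\right) \frac{1}{-24146}} = \frac{1}{6018 \left(- \frac{1}{24146}\right)} = \frac{1}{- \frac{3009}{12073}} = - \frac{12073}{3009}$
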